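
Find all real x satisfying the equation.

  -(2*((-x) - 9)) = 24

Step 1. [-(2*((-x) - 9)) = 24] leading − — multiply by −1, so neg: 2*((-x) - 9) = -24.
Step 2. [2*((-x) - 9) = -24] 2 out front; divide by 2. So div: (-x) - 9 = -12.
Step 3. [(-x) - 9 = -12] peel the -9: add 9 from each side ⇒ sub: -x = -3.
Step 4. [-x = -3] leading − — multiply by −1 ⇒ neg: x = 3.

Answer: x ∈ {3}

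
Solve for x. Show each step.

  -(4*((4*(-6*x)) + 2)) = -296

Step 1. [-(4*((4*(-6*x)) + 2)) = -296] flip signs both sides, so neg: 4*((4*(-6*x)) + 2) = 296.
Step 2. [4*((4*(-6*x)) + 2) = 296] 4·(inner) — divide through by 4, so div: (4*(-6*x)) + 2 = 74.
Step 3. [(4*(-6*x)) + 2 = 74] the outer +2 inverts by subtracting 2, so sub: 4*(-6*x) = 72.
Step 4. [4*(-6*x) = 72] divide by the outer 4. So div: -6*x = 18.
Step 5. [-6*x = 18] leading coefficient -6: divide by -6 ⇒ div: x = -3.

Answer: x ∈ {-3}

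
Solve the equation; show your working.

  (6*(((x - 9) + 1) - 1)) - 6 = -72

Step 1. [(6*(((x - 9) + 1) - 1)) - 6 = -72] 6 | LHS and 6 | -72: pull 6 out ⇒ factor: (((x - 9) + 1) - 1) - 1 = -12.
Step 2. [(((x - 9) + 1) - 1) - 1 = -12] the outer -1 inverts by adding 1. So sub: ((x - 9) + 1) - 1 = -11.
Step 3. [((x - 9) + 1) - 1 = -11] 1 comes off first (add 1). So sub: (x - 9) + 1 = -10.
Step 4. [(x - 9) + 1 = -10] subtract 1: x sits inside (… + 1), so sub: x - 9 = -11.
Step 5. [x - 9 = -11] add 9: x sits inside (… - 9) ⇒ sub: x = -2.

Answer: x ∈ {-2}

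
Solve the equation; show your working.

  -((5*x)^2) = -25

Step 1. [-((5*x)^2) = -25] flip signs both sides. So neg: (5*x)^2 = 25.
Step 2. [(5*x)^2 = 25] √ both sides: 25 ≥ 0 gives two branches ⇒ sqrt: 5*x = 5 or -5.
Step 3. [5*x = 5 or -5] divide by the outer 5 ⇒ div: x = 1 or -1.

Answer: x ∈ {-1, 1}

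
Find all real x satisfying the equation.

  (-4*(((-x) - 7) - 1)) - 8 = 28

Step 1. [(-4*(((-x) - 7) - 1)) - 8 = 28] -4 divides every term; factor it out ⇒ factor: (((-x) - 7) - 1) + 2 = -7.
Step 2. [(((-x) - 7) - 1) + 2 = -7] +2 is outermost — subtract 2 both sides ⇒ sub: ((-x) - 7) - 1 = -9.
Step 3. [((-x) - 7) - 1 = -9] the outer -1 inverts by adding 1. So sub: (-x) - 7 = -8.
Step 4. [(-x) - 7 = -8] 7 comes off first (add 7). So sub: -x = -1.
Step 5. [-x = -1] flip signs both sides ⇒ neg: x = 1.

Answer: x ∈ {1}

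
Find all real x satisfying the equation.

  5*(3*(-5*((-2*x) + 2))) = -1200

Step 1. [5*(3*(-5*((-2*x) + 2))) = -1200] 5·(inner) — divide through by 5, so div: 3*(-5*((-2*x) + 2)) = -240.
Step 2. [3*(-5*((-2*x) + 2)) = -240] leading coefficient 3: divide by 3, so div: -5*((-2*x) + 2) = -80.
Step 3. [-5*((-2*x) + 2) = -80] LHS = -5·(…); ÷-5 both sides ⇒ div: (-2*x) + 2 = 16.
Step 4. [(-2*x) + 2 = 16] common factor -2 (LHS and 16) — divide through, so factor: x - 1 = -8.
Step 5. [x - 1 = -8] the outer -1 inverts by adding 1, so sub: x = -7.

Answer: x ∈ {-7}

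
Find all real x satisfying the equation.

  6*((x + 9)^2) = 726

Step 1. [6*((x + 9)^2) = 726] divide by the outer 6 ⇒ div: (x + 9)^2 = 121.
Step 2. [(x + 9)^2 = 121] √ both sides: 121 ≥ 0 gives two branches ⇒ sqrt: x + 9 = 11 or -11.
Step 3. [x + 9 = 11 or -11] peel the +9: subtract 9 from each side. So sub: x = 2 or -20.

Answer: x ∈ {-20, 2}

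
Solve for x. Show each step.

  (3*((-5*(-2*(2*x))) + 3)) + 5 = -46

Step 1. [(3*((-5*(-2*(2*x))) + 3)) + 5 = -46] 5 comes off first (subtract 5). So sub: 3*((-5*(-2*(2*x))) + 3) = -51.
Step 2. [3*((-5*(-2*(2*x))) + 3) = -51] 3·(inner) — divide through by 3, so div: (-5*(-2*(2*x))) + 3 = -17.
Step 3. [(-5*(-2*(2*x))) + 3 = -17] peel the +3: subtract 3 from each side, so sub: -5*(-2*(2*x)) = -20.
Step 4. [-5*(-2*(2*x)) = -20] LHS = -5·(…); ÷-5 both sides, so div: -2*(2*x) = 4.
Step 5. [-2*(2*x) = 4] divide by the outer -2 ⇒ div: 2*x = -2.
Step 6. [2*x = -2] LHS = 2·(…); ÷2 both sides. So div: x = -1.

Answer: x ∈ {-1}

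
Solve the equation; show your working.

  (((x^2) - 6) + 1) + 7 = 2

Step 1. [(((x^2) - 6) + 1) + 7 = 2] +7 is outermost — subtract 7 both sides ⇒ sub: ((x^2) - 6) + 1 = -5.
Step 2. [((x^2) - 6) + 1 = -5] peel the +1: subtract 1 from each side, so sub: (x^2) - 6 = -6.
Step 3. [(x^2) - 6 = -6] -6 is outermost — add 6 both sides, so sub: x^2 = 0.
Step 4. [x^2 = 0] LHS squared, RHS 0 ≥ 0: apply √ (±), so sqrt: x = 0.

Answer: x ∈ {0}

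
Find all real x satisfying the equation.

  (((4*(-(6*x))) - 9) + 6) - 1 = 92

Step 1. [(((4*(-(6*x))) - 9) + 6) - 1 = 92] the outer -1 inverts by adding 1. So sub: ((4*(-(6*x))) - 9) + 6 = 93.
Step 2. [((4*(-(6*x))) - 9) + 6 = 93] +6 is outermost — subtract 6 both sides, so sub: (4*(-(6*x))) - 9 = 87.
Step 3. [(4*(-(6*x))) - 9 = 87] -9 is outermost — add 9 both sides ⇒ sub: 4*(-(6*x)) = 96.
Step 4. [4*(-(6*x)) = 96] LHS = 4·(…); ÷4 both sides ⇒ div: -(6*x) = 24.
Step 5. [-(6*x) = 24] flip signs both sides, so neg: 6*x = -24.
Step 6. [6*x = -24] divide by the outer 6. So div: x = -4.

Answer: x ∈ {-4}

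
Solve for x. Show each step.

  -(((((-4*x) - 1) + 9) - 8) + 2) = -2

Step 1. [-(((((-4*x) - 1) + 9) - 8) + 2) = -2] flip signs both sides ⇒ neg: ((((-4*x) - 1) + 9) - 8) + 2 = 2.
Step 2. [((((-4*x) - 1) + 9) - 8) + 2 = 2] subtract 2: x sits inside (… + 2). So sub: (((-4*x) - 1) + 9) - 8 = 0.
Step 3. [(((-4*x) - 1) + 9) - 8 = 0] the outer -8 inverts by adding 8. So sub: ((-4*x) - 1) + 9 = 8.
Step 4. [((-4*x) - 1) + 9 = 8] 9 comes off first (subtract 9). So sub: (-4*x) - 1 = -1.
Step 5. [(-4*x) - 1 = -1] the outer -1 inverts by adding 1. So sub: -4*x = 0.
Step 6. [-4*x = 0] -4 out front; divide by -4 ⇒ div: x = 0.

Answer: x ∈ {0}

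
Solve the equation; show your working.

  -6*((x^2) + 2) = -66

Step 1. [-6*((x^2) + 2) = -66] -6·(inner) — divide through by -6 ⇒ div: (x^2) + 2 = 11.
Step 2. [(x^2) + 2 = 11] subtract 2: x sits inside (… + 2). So sub: x^2 = 9.
Step 3. [x^2 = 9] LHS squared, RHS 9 ≥ 0: apply √ (±) ⇒ sqrt: x = 3 or -3.

Answer: x ∈ {-3, 3}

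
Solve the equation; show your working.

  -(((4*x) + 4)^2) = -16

Step 1. [-(((4*x) + 4)^2) = -16] flip signs both sides ⇒ neg: ((4*x) + 4)^2 = 16.
Step 2. [((4*x) + 4)^2 = 16] LHS squared, RHS 16 ≥ 0: apply √ (±). So sqrt: (4*x) + 4 = 4 or -4.
Step 3. [(4*x) + 4 = 4 or -4] common factor 4 (LHS and 4 or -4) — divide through. So factor: x + 1 = 1 or -1.
Step 4. [x + 1 = 1 or -1] subtract 1: x sits inside (… + 1). So sub: x = 0 or -2.

Answer: x ∈ {-2, 0}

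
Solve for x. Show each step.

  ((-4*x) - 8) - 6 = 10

Step 1. [((-4*x) - 8) - 6 = 10] -6 is outermost — add 6 both sides, so sub: (-4*x) - 8 = 16.
Step 2. [(-4*x) - 8 = 16] -4 divides every term; factor it out. So factor: x + 2 = -4.
Step 3. [x + 2 = -4] the outer +2 inverts by subtracting 2, so sub: x = -6.

Answer: x ∈ {-6}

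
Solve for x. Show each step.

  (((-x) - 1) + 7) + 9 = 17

Step 1. [(((-x) - 1) + 7) + 9 = 17] +9 is outermost — subtract 9 both sides, so sub: ((-x) - 1) + 7 = 8.
Step 2. [((-x) - 1) + 7 = 8] subtract 7: x sits inside (… + 7). So sub: (-x) - 1 = 1.
Step 3. [(-x) - 1 = 1] add 1: x sits inside (… - 1) ⇒ sub: -x = 2.
Step 4. [-x = 2] LHS negated; negate both sides ⇒ neg: x = -2.

Answer: x ∈ {-2}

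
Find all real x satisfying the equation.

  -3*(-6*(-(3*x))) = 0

Step 1. [-3*(-6*(-(3*x))) = 0] divide by the outer -3, so div: -6*(-(3*x)) = 0.
Step 2. [-6*(-(3*x)) = 0] -6 out front; divide by -6. So div: -(3*x) = 0.
Step 3. [-(3*x) = 0] flip signs both sides ⇒ neg: 3*x = 0.
Step 4. [3*x = 0] 3 out front; divide by 3 ⇒ div: x = 0.

Answer: x ∈ {0}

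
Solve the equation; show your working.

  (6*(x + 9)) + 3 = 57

Step 1. [(6*(x + 9)) + 3 = 57] subtract 3: x sits inside (… + 3) ⇒ sub: 6*(x + 9) = 54.
Step 2. [6*(x + 9) = 54] 6 out front; divide by 6, so div: x + 9 = 9.
Step 3. [x + 9 = 9] 9 comes off first (subtract 9) ⇒ sub: x = 0.

Answer: x ∈ {0}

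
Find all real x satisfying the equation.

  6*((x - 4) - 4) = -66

Step 1. [6*((x - 4) - 4) = -66] LHS = 6·(…); ÷6 both sides ⇒ div: (x - 4) - 4 = -11.
Step 2. [(x - 4) - 4 = -11] add 4: x sits inside (… - 4), so sub: x - 4 = -7.
Step 3. [x - 4 = -7] add 4: x sits inside (… - 4) ⇒ sub: x = -3.

Answer: x ∈ {-3}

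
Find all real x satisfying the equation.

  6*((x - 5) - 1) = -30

Step 1. [6*((x - 5) - 1) = -30] leading coefficient 6: divide by 6 ⇒ div: (x - 5) - 1 = -5.
Step 2. [(x - 5) - 1 = -5] -1 is outermost — add 1 both sides ⇒ sub: x - 5 = -4.
Step 3. [x - 5 = -4] peel the -5: add 5 from each side. So sub: x = 1.

Answer: x ∈ {1}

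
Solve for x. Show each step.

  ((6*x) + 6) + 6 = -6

Step 1. [((6*x) + 6) + 6 = -6] subtract 6: x sits inside (… + 6), so sub: (6*x) + 6 = -12.
Step 2. [(6*x) + 6 = -12] common factor 6 (LHS and -12) — divide through. So factor: x + 1 = -2.
Step 3. [x + 1 = -2] +1 is outermost — subtract 1 both sides. So sub: x = -3.

Answer: x ∈ {-3}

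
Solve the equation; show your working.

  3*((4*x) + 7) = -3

Step 1. [3*((4*x) + 7) = -3] divide by the outer 3 ⇒ div: (4*x) + 7 = -1.
Step 2. [(4*x) + 7 = -1] 7 comes off first (subtract 7), so sub: 4*x = -8.
Step 3. [4*x = -8] 4 out front; divide by 4 ⇒ div: x = -2.

Answer: x ∈ {-2}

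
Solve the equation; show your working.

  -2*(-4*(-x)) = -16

Step 1. [-2*(-4*(-x)) = -16] divide by the outer -2, so div: -4*(-x) = 8.
Step 2. [-4*(-x) = 8] -4·(inner) — divide through by -4 ⇒ div: -x = -2.
Step 3. [-x = -2] flip signs both sides, so neg: x = 2.

Answer: x ∈ {2}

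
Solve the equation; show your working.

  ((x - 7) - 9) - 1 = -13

Step 1. [((x - 7) - 9) - 1 = -13] 1 comes off first (add 1), so sub: (x - 7) - 9 = -12.
Step 2. [(x - 7) - 9 = -12] 9 comes off first (add 9). So sub: x - 7 = -3.
Step 3. [x - 7 = -3] peel the -7: add 7 from each side. So sub: x = 4.

Answer: x ∈ {4}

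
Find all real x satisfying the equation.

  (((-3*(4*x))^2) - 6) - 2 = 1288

Step 1. [(((-3*(4*x))^2) - 6) - 2 = 1288] peel the -2: add 2 from each side ⇒ sub: ((-3*(4*x))^2) - 6 = 1290.
Step 2. [((-3*(4*x))^2) - 6 = 1290] 6 comes off first (add 6) ⇒ sub: (-3*(4*x))^2 = 1296.
Step 3. [(-3*(4*x))^2 = 1296] 1296 ≥ 0, LHS is (·)² — take ±√. So sqrt: -3*(4*x) = 36 or -36.
Step 4. [-3*(4*x) = 36 or -36] -3 out front; divide by -3. So div: 4*x = -12 or 12.
Step 5. [4*x = -12 or 12] LHS = 4·(…); ÷4 both sides, so div: x = -3 or 3.

Answer: x ∈ {-3, 3}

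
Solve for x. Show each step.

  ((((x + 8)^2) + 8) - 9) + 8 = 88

Step 1. [((((x + 8)^2) + 8) - 9) + 8 = 88] the outer +8 inverts by subtracting 8 ⇒ sub: (((x + 8)^2) + 8) - 9 = 80.
Step 2. [(((x + 8)^2) + 8) - 9 = 80] the outer -9 inverts by adding 9. So sub: ((x + 8)^2) + 8 = 89.
Step 3. [((x + 8)^2) + 8 = 89] peel the +8: subtract 8 from each side. So sub: (x + 8)^2 = 81.
Step 4. [(x + 8)^2 = 81] LHS squared, RHS 81 ≥ 0: apply √ (±). So sqrt: x + 8 = 9 or -9.
Step 5. [x + 8 = 9 or -9] +8 is outermost — subtract 8 both sides. So sub: x = 1 or -17.

Answer: x ∈ {-17, 1}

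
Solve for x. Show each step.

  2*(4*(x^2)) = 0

Step 1. [2*(4*(x^2)) = 0] 2 out front; divide by 2, so div: 4*(x^2) = 0.
Step 2. [4*(x^2) = 0] divide by the outer 4. So div: x^2 = 0.
Step 3. [x^2 = 0] LHS squared, RHS 0 ≥ 0: apply √ (±), so sqrt: x = 0.

Answer: x ∈ {0}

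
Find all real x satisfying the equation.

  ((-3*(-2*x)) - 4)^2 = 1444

Step 1. [((-3*(-2*x)) - 4)^2 = 1444] √ both sides: 1444 ≥ 0 gives two branches, so sqrt: (-3*(-2*x)) - 4 = 38 or -38.
Step 2. [(-3*(-2*x)) - 4 = 38 or -38] 4 comes off first (add 4), so sub: -3*(-2*x) = 42 or -34.
Step 3. [-3*(-2*x) = 42 or -34] leading coefficient -3: divide by -3. So div: -2*x = -14 or 34/3.
Step 4. [-2*x = -14 or 34/3] leading coefficient -2: divide by -2, so div: x = 7 or -17/3.

Answer: x ∈ {-17/3, 7}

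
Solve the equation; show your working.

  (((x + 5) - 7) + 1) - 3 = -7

Step 1. [(((x + 5) - 7) + 1) - 3 = -7] 3 comes off first (add 3), so sub: ((x + 5) - 7) + 1 = -4.
Step 2. [((x + 5) - 7) + 1 = -4] +1 is outermost — subtract 1 both sides ⇒ sub: (x + 5) - 7 = -5.
Step 3. [(x + 5) - 7 = -5] 7 comes off first (add 7), so sub: x + 5 = 2.
Step 4. [x + 5 = 2] subtract 5: x sits inside (… + 5) ⇒ sub: x = -3.

Answer: x ∈ {-3}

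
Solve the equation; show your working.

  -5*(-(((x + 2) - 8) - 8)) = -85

Step 1. [-5*(-(((x + 2) - 8) - 8)) = -85] divide by the outer -5, so div: -(((x + 2) - 8) - 8) = 17.
Step 2. [-(((x + 2) - 8) - 8) = 17] LHS negated; negate both sides, so neg: ((x + 2) - 8) - 8 = -17.
Step 3. [((x + 2) - 8) - 8 = -17] 8 comes off first (add 8). So sub: (x + 2) - 8 = -9.
Step 4. [(x + 2) - 8 = -9] add 8: x sits inside (… - 8) ⇒ sub: x + 2 = -1.
Step 5. [x + 2 = -1] +2 is outermost — subtract 2 both sides, so sub: x = -3.

Answer: x ∈ {-3}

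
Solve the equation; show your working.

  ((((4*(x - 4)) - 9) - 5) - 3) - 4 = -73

Step 1. [((((4*(x - 4)) - 9) - 5) - 3) - 4 = -73] add 4: x sits inside (… - 4), so sub: (((4*(x - 4)) - 9) - 5) - 3 = -69.
Step 2. [(((4*(x - 4)) - 9) - 5) - 3 = -69] -3 is outermost — add 3 both sides. So sub: ((4*(x - 4)) - 9) - 5 = -66.
Step 3. [((4*(x - 4)) - 9) - 5 = -66] 5 comes off first (add 5) ⇒ sub: (4*(x - 4)) - 9 = -61.
Step 4. [(4*(x - 4)) - 9 = -61] the outer -9 inverts by adding 9 ⇒ sub: 4*(x - 4) = -52.
Step 5. [4*(x - 4) = -52] 4 out front; divide by 4 ⇒ div: x - 4 = -13.
Step 6. [x - 4 = -13] peel the -4: add 4 from each side ⇒ sub: x = -9.

Answer: x ∈ {-9}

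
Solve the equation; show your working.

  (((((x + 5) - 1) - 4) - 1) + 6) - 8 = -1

Step 1. [(((((x + 5) - 1) - 4) - 1) + 6) - 8 = -1] the outer -8 inverts by adding 8, so sub: ((((x + 5) - 1) - 4) - 1) + 6 = 7.
Step 2. [((((x + 5) - 1) - 4) - 1) + 6 = 7] +6 is outermost — subtract 6 both sides ⇒ sub: (((x + 5) - 1) - 4) - 1 = 1.
Step 3. [(((x + 5) - 1) - 4) - 1 = 1] the outer -1 inverts by adding 1. So sub: ((x + 5) - 1) - 4 = 2.
Step 4. [((x + 5) - 1) - 4 = 2] 4 comes off first (add 4) ⇒ sub: (x + 5) - 1 = 6.
Step 5. [(x + 5) - 1 = 6] peel the -1: add 1 from each side ⇒ sub: x + 5 = 7.
Step 6. [x + 5 = 7] subtract 5: x sits inside (… + 5) ⇒ sub: x = 2.

Answer: x ∈ {2}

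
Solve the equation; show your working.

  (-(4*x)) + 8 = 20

Step 1. [(-(4*x)) + 8 = 20] 8 comes off first (subtract 8), so sub: -(4*x) = 12.
Step 2. [-(4*x) = 12] LHS negated; negate both sides ⇒ neg: 4*x = -12.
Step 3. [4*x = -12] leading coefficient 4: divide by 4, so div: x = -3.

Answer: x ∈ {-3}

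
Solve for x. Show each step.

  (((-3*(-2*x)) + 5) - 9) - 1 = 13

Step 1. [(((-3*(-2*x)) + 5) - 9) - 1 = 13] the outer -1 inverts by adding 1. So sub: ((-3*(-2*x)) + 5) - 9 = 14.
Step 2. [((-3*(-2*x)) + 5) - 9 = 14] peel the -9: add 9 from each side. So sub: (-3*(-2*x)) + 5 = 23.
Step 3. [(-3*(-2*x)) + 5 = 23] peel the +5: subtract 5 from each side ⇒ sub: -3*(-2*x) = 18.
Step 4. [-3*(-2*x) = 18] divide by the outer -3. So div: -2*x = -6.
Step 5. [-2*x = -6] -2 out front; divide by -2. So div: x = 3.

Answer: x ∈ {3}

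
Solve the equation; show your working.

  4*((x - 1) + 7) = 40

Step 1. [4*((x - 1) + 7) = 40] 4 out front; divide by 4. So div: (x - 1) + 7 = 10.
Step 2. [(x - 1) + 7 = 10] 7 comes off first (subtract 7) ⇒ sub: x - 1 = 3.
Step 3. [x - 1 = 3] add 1: x sits inside (… - 1) ⇒ sub: x = 4.

Answer: x ∈ {4}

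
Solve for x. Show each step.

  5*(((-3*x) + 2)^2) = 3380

Step 1. [5*(((-3*x) + 2)^2) = 3380] 5·(inner) — divide through by 5, so div: ((-3*x) + 2)^2 = 676.
Step 2. [((-3*x) + 2)^2 = 676] LHS squared, RHS 676 ≥ 0: apply √ (±). So sqrt: (-3*x) + 2 = 26 or -26.
Step 3. [(-3*x) + 2 = 26 or -26] +2 is outermost — subtract 2 both sides ⇒ sub: -3*x = 24 or -28.
Step 4. [-3*x = 24 or -28] -3 out front; divide by -3 ⇒ div: x = -8 or 28/3.

Answer: x ∈ {-8, 28/3}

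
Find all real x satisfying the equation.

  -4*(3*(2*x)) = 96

Step 1. [-4*(3*(2*x)) = 96] leading coefficient -4: divide by -4, so div: 3*(2*x) = -24.
Step 2. [3*(2*x) = -24] leading coefficient 3: divide by 3. So div: 2*x = -8.
Step 3. [2*x = -8] LHS = 2·(…); ÷2 both sides ⇒ div: x = -4.

Answer: x ∈ {-4}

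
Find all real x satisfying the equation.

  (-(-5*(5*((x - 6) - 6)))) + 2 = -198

Step 1. [(-(-5*(5*((x - 6) - 6)))) + 2 = -198] 2 comes off first (subtract 2), so sub: -(-5*(5*((x - 6) - 6))) = -200.
Step 2. [-(-5*(5*((x - 6) - 6))) = -200] flip signs both sides, so neg: -5*(5*((x - 6) - 6)) = 200.
Step 3. [-5*(5*((x - 6) - 6)) = 200] LHS = -5·(…); ÷-5 both sides, so div: 5*((x - 6) - 6) = -40.
Step 4. [5*((x - 6) - 6) = -40] 5·(inner) — divide through by 5. So div: (x - 6) - 6 = -8.
Step 5. [(x - 6) - 6 = -8] the outer -6 inverts by adding 6. So sub: x - 6 = -2.
Step 6. [x - 6 = -2] the outer -6 inverts by adding 6 ⇒ sub: x = 4.

Answer: x ∈ {4}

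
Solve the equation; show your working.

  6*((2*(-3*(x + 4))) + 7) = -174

Step 1. [6*((2*(-3*(x + 4))) + 7) = -174] 6·(inner) — divide through by 6 ⇒ div: (2*(-3*(x + 4))) + 7 = -29.
Step 2. [(2*(-3*(x + 4))) + 7 = -29] 7 comes off first (subtract 7). So sub: 2*(-3*(x + 4)) = -36.
Step 3. [2*(-3*(x + 4)) = -36] divide by the outer 2 ⇒ div: -3*(x + 4) = -18.
Step 4. [-3*(x + 4) = -18] leading coefficient -3: divide by -3. So div: x + 4 = 6.
Step 5. [x + 4 = 6] 4 comes off first (subtract 4). So sub: x = 2.

Answer: x ∈ {2}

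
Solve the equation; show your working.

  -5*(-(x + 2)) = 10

Step 1. [-5*(-(x + 2)) = 10] LHS = -5·(…); ÷-5 both sides, so div: -(x + 2) = -2.
Step 2. [-(x + 2) = -2] LHS negated; negate both sides ⇒ neg: x + 2 = 2.
Step 3. [x + 2 = 2] +2 is outermost — subtract 2 both sides, so sub: x = 0.

Answer: x ∈ {0}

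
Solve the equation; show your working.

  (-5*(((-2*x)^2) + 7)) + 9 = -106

Step 1. [(-5*(((-2*x)^2) + 7)) + 9 = -106] the outer +9 inverts by subtracting 9 ⇒ sub: -5*(((-2*x)^2) + 7) = -115.
Step 2. [-5*(((-2*x)^2) + 7) = -115] -5 out front; divide by -5. So div: ((-2*x)^2) + 7 = 23.
Step 3. [((-2*x)^2) + 7 = 23] subtract 7: x sits inside (… + 7), so sub: (-2*x)^2 = 16.
Step 4. [(-2*x)^2 = 16] LHS squared, RHS 16 ≥ 0: apply √ (±), so sqrt: -2*x = 4 or -4.
Step 5. [-2*x = 4 or -4] leading coefficient -2: divide by -2, so div: x = -2 or 2.

Answer: x ∈ {-2, 2}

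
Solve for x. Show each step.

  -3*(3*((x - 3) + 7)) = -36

Step 1. [-3*(3*((x - 3) + 7)) = -36] leading coefficient -3: divide by -3, so div: 3*((x - 3) + 7) = 12.
Step 2. [3*((x - 3) + 7) = 12] LHS = 3·(…); ÷3 both sides, so div: (x - 3) + 7 = 4.
Step 3. [(x - 3) + 7 = 4] +7 is outermost — subtract 7 both sides ⇒ sub: x - 3 = -3.
Step 4. [x - 3 = -3] peel the -3: add 3 from each side ⇒ sub: x = 0.

Answer: x ∈ {0}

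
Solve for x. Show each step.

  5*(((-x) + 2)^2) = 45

Step 1. [5*(((-x) + 2)^2) = 45] LHS = 5·(…); ÷5 both sides ⇒ div: ((-x) + 2)^2 = 9.
Step 2. [((-x) + 2)^2 = 9] √ both sides: 9 ≥ 0 gives two branches ⇒ sqrt: (-x) + 2 = 3 or -3.
Step 3. [(-x) + 2 = 3 or -3] subtract 2: x sits inside (… + 2) ⇒ sub: -x = 1 or -5.
Step 4. [-x = 1 or -5] LHS negated; negate both sides. So neg: x = -1 or 5.

Answer: x ∈ {-1, 5}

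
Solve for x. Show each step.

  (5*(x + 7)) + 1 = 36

Step 1. [(5*(x + 7)) + 1 = 36] 1 comes off first (subtract 1), so sub: 5*(x + 7) = 35.
Step 2. [5*(x + 7) = 35] 5 out front; divide by 5 ⇒ div: x + 7 = 7.
Step 3. [x + 7 = 7] the outer +7 inverts by subtracting 7. So sub: x = 0.

Answer: x ∈ {0}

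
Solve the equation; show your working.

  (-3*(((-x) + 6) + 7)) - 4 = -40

Step 1. [(-3*(((-x) + 6) + 7)) - 4 = -40] add 4: x sits inside (… - 4), so sub: -3*(((-x) + 6) + 7) = -36.
Step 2. [-3*(((-x) + 6) + 7) = -36] LHS = -3·(…); ÷-3 both sides ⇒ div: ((-x) + 6) + 7 = 12.
Step 3. [((-x) + 6) + 7 = 12] +7 is outermost — subtract 7 both sides, so sub: (-x) + 6 = 5.
Step 4. [(-x) + 6 = 5] peel the +6: subtract 6 from each side ⇒ sub: -x = -1.
Step 5. [-x = -1] flip signs both sides. So neg: x = 1.

Answer: x ∈ {1}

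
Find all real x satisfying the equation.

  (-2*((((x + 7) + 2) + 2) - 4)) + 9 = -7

Step 1. [(-2*((((x + 7) + 2) + 2) - 4)) + 9 = -7] subtract 9: x sits inside (… + 9) ⇒ sub: -2*((((x + 7) + 2) + 2) - 4) = -16.
Step 2. [-2*((((x + 7) + 2) + 2) - 4) = -16] -2 out front; divide by -2 ⇒ div: (((x + 7) + 2) + 2) - 4 = 8.
Step 3. [(((x + 7) + 2) + 2) - 4 = 8] add 4: x sits inside (… - 4), so sub: ((x + 7) + 2) + 2 = 12.
Step 4. [((x + 7) + 2) + 2 = 12] +2 is outermost — subtract 2 both sides. So sub: (x + 7) + 2 = 10.
Step 5. [(x + 7) + 2 = 10] 2 comes off first (subtract 2) ⇒ sub: x + 7 = 8.
Step 6. [x + 7 = 8] +7 is outermost — subtract 7 both sides. So sub: x = 1.

Answer: x ∈ {1}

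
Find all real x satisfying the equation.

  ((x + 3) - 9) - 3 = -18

Step 1. [((x + 3) - 9) - 3 = -18] peel the -3: add 3 from each side ⇒ sub: (x + 3) - 9 = -15.
Step 2. [(x + 3) - 9 = -15] the outer -9 inverts by adding 9. So sub: x + 3 = -6.
Step 3. [x + 3 = -6] +3 is outermost — subtract 3 both sides, so sub: x = -9.

Answer: x ∈ {-9}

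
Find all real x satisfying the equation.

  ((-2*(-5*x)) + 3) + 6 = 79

Step 1. [((-2*(-5*x)) + 3) + 6 = 79] the outer +6 inverts by subtracting 6 ⇒ sub: (-2*(-5*x)) + 3 = 73.
Step 2. [(-2*(-5*x)) + 3 = 73] 3 comes off first (subtract 3). So sub: -2*(-5*x) = 70.
Step 3. [-2*(-5*x) = 70] divide by the outer -2 ⇒ div: -5*x = -35.
Step 4. [-5*x = -35] LHS = -5·(…); ÷-5 both sides. So div: x = 7.

Answer: x ∈ {7}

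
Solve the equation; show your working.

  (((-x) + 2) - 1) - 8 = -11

Step 1. [(((-x) + 2) - 1) - 8 = -11] 8 comes off first (add 8). So sub: ((-x) + 2) - 1 = -3.
Step 2. [((-x) + 2) - 1 = -3] add 1: x sits inside (… - 1) ⇒ sub: (-x) + 2 = -2.
Step 3. [(-x) + 2 = -2] the outer +2 inverts by subtracting 2. So sub: -x = -4.
Step 4. [-x = -4] flip signs both sides ⇒ neg: x = 4.

Answer: x ∈ {4}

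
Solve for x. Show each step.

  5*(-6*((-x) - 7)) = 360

Step 1. [5*(-6*((-x) - 7)) = 360] divide by the outer 5. So div: -6*((-x) - 7) = 72.
Step 2. [-6*((-x) - 7) = 72] -6 out front; divide by -6. So div: (-x) - 7 = -12.
Step 3. [(-x) - 7 = -12] add 7: x sits inside (… - 7) ⇒ sub: -x = -5.
Step 4. [-x = -5] LHS negated; negate both sides, so neg: x = 5.

Answer: x ∈ {5}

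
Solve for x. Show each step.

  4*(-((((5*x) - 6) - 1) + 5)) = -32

Step 1. [4*(-((((5*x) - 6) - 1) + 5)) = -32] divide by the outer 4 ⇒ div: -((((5*x) - 6) - 1) + 5) = -8.
Step 2. [-((((5*x) - 6) - 1) + 5) = -8] LHS negated; negate both sides. So neg: (((5*x) - 6) - 1) + 5 = 8.
Step 3. [(((5*x) - 6) - 1) + 5 = 8] the outer +5 inverts by subtracting 5. So sub: ((5*x) - 6) - 1 = 3.
Step 4. [((5*x) - 6) - 1 = 3] -1 is outermost — add 1 both sides. So sub: (5*x) - 6 = 4.
Step 5. [(5*x) - 6 = 4] 6 comes off first (add 6), so sub: 5*x = 10.
Step 6. [5*x = 10] 5·(inner) — divide through by 5, so div: x = 2.

Answer: x ∈ {2}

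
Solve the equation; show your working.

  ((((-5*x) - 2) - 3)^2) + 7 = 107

Step 1. [((((-5*x) - 2) - 3)^2) + 7 = 107] +7 is outermost — subtract 7 both sides. So sub: (((-5*x) - 2) - 3)^2 = 100.
Step 2. [(((-5*x) - 2) - 3)^2 = 100] 100 ≥ 0, LHS is (·)² — take ±√. So sqrt: ((-5*x) - 2) - 3 = 10 or -10.
Step 3. [((-5*x) - 2) - 3 = 10 or -10] the outer -3 inverts by adding 3 ⇒ sub: (-5*x) - 2 = 13 or -7.
Step 4. [(-5*x) - 2 = 13 or -7] 2 comes off first (add 2). So sub: -5*x = 15 or -5.
Step 5. [-5*x = 15 or -5] -5·(inner) — divide through by -5 ⇒ div: x = -3 or 1.

Answer: x ∈ {-3, 1}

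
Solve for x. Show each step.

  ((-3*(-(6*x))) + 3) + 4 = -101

Step 1. [((-3*(-(6*x))) + 3) + 4 = -101] peel the +4: subtract 4 from each side, so sub: (-3*(-(6*x))) + 3 = -105.
Step 2. [(-3*(-(6*x))) + 3 = -105] common factor -3 (LHS and -105) — divide through, so factor: (-(6*x)) - 1 = 35.
Step 3. [(-(6*x)) - 1 = 35] -1 is outermost — add 1 both sides, so sub: -(6*x) = 36.
Step 4. [-(6*x) = 36] LHS negated; negate both sides. So neg: 6*x = -36.
Step 5. [6*x = -36] leading coefficient 6: divide by 6, so div: x = -6.

Answer: x ∈ {-6}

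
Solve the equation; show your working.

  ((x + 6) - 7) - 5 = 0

Step 1. [((x + 6) - 7) - 5 = 0] peel the -5: add 5 from each side. So sub: (x + 6) - 7 = 5.
Step 2. [(x + 6) - 7 = 5] peel the -7: add 7 from each side. So sub: x + 6 = 12.
Step 3. [x + 6 = 12] subtract 6: x sits inside (… + 6). So sub: x = 6.

Answer: x ∈ {6}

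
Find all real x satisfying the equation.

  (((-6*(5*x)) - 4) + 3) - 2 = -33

Step 1. [(((-6*(5*x)) - 4) + 3) - 2 = -33] peel the -2: add 2 from each side. So sub: ((-6*(5*x)) - 4) + 3 = -31.
Step 2. [((-6*(5*x)) - 4) + 3 = -31] +3 is outermost — subtract 3 both sides ⇒ sub: (-6*(5*x)) - 4 = -34.
Step 3. [(-6*(5*x)) - 4 = -34] add 4: x sits inside (… - 4). So sub: -6*(5*x) = -30.
Step 4. [-6*(5*x) = -30] divide by the outer -6. So div: 5*x = 5.
Step 5. [5*x = 5] divide by the outer 5 ⇒ div: x = 1.

Answer: x ∈ {1}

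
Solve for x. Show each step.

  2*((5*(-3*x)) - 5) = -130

Step 1. [2*((5*(-3*x)) - 5) = -130] divide by the outer 2. So div: (5*(-3*x)) - 5 = -65.
Step 2. [(5*(-3*x)) - 5 = -65] -5 is outermost — add 5 both sides ⇒ sub: 5*(-3*x) = -60.
Step 3. [5*(-3*x) = -60] 5·(inner) — divide through by 5. So div: -3*x = -12.
Step 4. [-3*x = -12] -3·(inner) — divide through by -3. So div: x = 4.

Answer: x ∈ {4}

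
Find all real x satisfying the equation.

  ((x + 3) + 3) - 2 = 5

Step 1. [((x + 3) + 3) - 2 = 5] -2 is outermost — add 2 both sides ⇒ sub: (x + 3) + 3 = 7.
Step 2. [(x + 3) + 3 = 7] the outer +3 inverts by subtracting 3, so sub: x + 3 = 4.
Step 3. [x + 3 = 4] 3 comes off first (subtract 3), so sub: x = 1.

Answer: x ∈ {1}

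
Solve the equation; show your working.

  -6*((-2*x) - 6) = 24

Step 1. [-6*((-2*x) - 6) = 24] divide by the outer -6, so div: (-2*x) - 6 = -4.
Step 2. [(-2*x) - 6 = -4] peel the -6: add 6 from each side. So sub: -2*x = 2.
Step 3. [-2*x = 2] -2·(inner) — divide through by -2. So div: x = -1.

Answer: x ∈ {-1}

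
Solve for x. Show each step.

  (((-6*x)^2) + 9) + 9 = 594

Step 1. [(((-6*x)^2) + 9) + 9 = 594] 9 comes off first (subtract 9), so sub: ((-6*x)^2) + 9 = 585.
Step 2. [((-6*x)^2) + 9 = 585] subtract 9: x sits inside (… + 9) ⇒ sub: (-6*x)^2 = 576.
Step 3. [(-6*x)^2 = 576] 576 ≥ 0, LHS is (·)² — take ±√ ⇒ sqrt: -6*x = 24 or -24.
Step 4. [-6*x = 24 or -24] divide by the outer -6, so div: x = -4 or 4.

Answer: x ∈ {-4, 4}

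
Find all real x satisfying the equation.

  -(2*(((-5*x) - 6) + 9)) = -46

Step 1. [-(2*(((-5*x) - 6) + 9)) = -46] flip signs both sides. So neg: 2*(((-5*x) - 6) + 9) = 46.
Step 2. [2*(((-5*x) - 6) + 9) = 46] leading coefficient 2: divide by 2, so div: ((-5*x) - 6) + 9 = 23.
Step 3. [((-5*x) - 6) + 9 = 23] 9 comes off first (subtract 9). So sub: (-5*x) - 6 = 14.
Step 4. [(-5*x) - 6 = 14] add 6: x sits inside (… - 6) ⇒ sub: -5*x = 20.
Step 5. [-5*x = 20] divide by the outer -5 ⇒ div: x = -4.

Answer: x ∈ {-4}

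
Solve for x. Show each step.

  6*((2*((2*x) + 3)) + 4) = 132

Step 1. [6*((2*((2*x) + 3)) + 4) = 132] leading coefficient 6: divide by 6 ⇒ div: (2*((2*x) + 3)) + 4 = 22.
Step 2. [(2*((2*x) + 3)) + 4 = 22] common factor 2 (LHS and 22) — divide through. So factor: ((2*x) + 3) + 2 = 11.
Step 3. [((2*x) + 3) + 2 = 11] +2 is outermost — subtract 2 both sides, so sub: (2*x) + 3 = 9.
Step 4. [(2*x) + 3 = 9] +3 is outermost — subtract 3 both sides, so sub: 2*x = 6.
Step 5. [2*x = 6] 2 out front; divide by 2. So div: x = 3.

Answer: x ∈ {3}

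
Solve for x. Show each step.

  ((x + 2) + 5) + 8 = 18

Step 1. [((x + 2) + 5) + 8 = 18] +8 is outermost — subtract 8 both sides ⇒ sub: (x + 2) + 5 = 10.
Step 2. [(x + 2) + 5 = 10] 5 comes off first (subtract 5) ⇒ sub: x + 2 = 5.
Step 3. [x + 2 = 5] the outer +2 inverts by subtracting 2. So sub: x = 3.

Answer: x ∈ {3}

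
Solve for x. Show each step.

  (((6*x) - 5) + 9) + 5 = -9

Step 1. [(((6*x) - 5) + 9) + 5 = -9] peel the +5: subtract 5 from each side. So sub: ((6*x) - 5) + 9 = -14.
Step 2. [((6*x) - 5) + 9 = -14] the outer +9 inverts by subtracting 9. So sub: (6*x) - 5 = -23.
Step 3. [(6*x) - 5 = -23] -5 is outermost — add 5 both sides, so sub: 6*x = -18.
Step 4. [6*x = -18] LHS = 6·(…); ÷6 both sides. So div: x = -3.

Answer: x ∈ {-3}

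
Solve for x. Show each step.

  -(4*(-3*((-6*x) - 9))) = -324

Step 1. [-(4*(-3*((-6*x) - 9))) = -324] leading − — multiply by −1, so neg: 4*(-3*((-6*x) - 9)) = 324.
Step 2. [4*(-3*((-6*x) - 9)) = 324] 4·(inner) — divide through by 4, so div: -3*((-6*x) - 9) = 81.
Step 3. [-3*((-6*x) - 9) = 81] divide by the outer -3, so div: (-6*x) - 9 = -27.
Step 4. [(-6*x) - 9 = -27] -9 is outermost — add 9 both sides. So sub: -6*x = -18.
Step 5. [-6*x = -18] leading coefficient -6: divide by -6 ⇒ div: x = 3.

Answer: x ∈ {3}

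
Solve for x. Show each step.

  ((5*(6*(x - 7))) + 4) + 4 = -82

Step 1. [((5*(6*(x - 7))) + 4) + 4 = -82] subtract 4: x sits inside (… + 4) ⇒ sub: (5*(6*(x - 7))) + 4 = -86.
Step 2. [(5*(6*(x - 7))) + 4 = -86] 4 comes off first (subtract 4), so sub: 5*(6*(x - 7)) = -90.
Step 3. [5*(6*(x - 7)) = -90] leading coefficient 5: divide by 5. So div: 6*(x - 7) = -18.
Step 4. [6*(x - 7) = -18] 6 out front; divide by 6, so div: x - 7 = -3.
Step 5. [x - 7 = -3] peel the -7: add 7 from each side. So sub: x = 4.

Answer: x ∈ {4}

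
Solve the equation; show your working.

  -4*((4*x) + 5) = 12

Step 1. [-4*((4*x) + 5) = 12] LHS = -4·(…); ÷-4 both sides, so div: (4*x) + 5 = -3.
Step 2. [(4*x) + 5 = -3] subtract 5: x sits inside (… + 5). So sub: 4*x = -8.
Step 3. [4*x = -8] 4 out front; divide by 4. So div: x = -2.

Answer: x ∈ {-2}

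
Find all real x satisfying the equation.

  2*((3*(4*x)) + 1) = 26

Step 1. [2*((3*(4*x)) + 1) = 26] LHS = 2·(…); ÷2 both sides ⇒ div: (3*(4*x)) + 1 = 13.
Step 2. [(3*(4*x)) + 1 = 13] 1 comes off first (subtract 1). So sub: 3*(4*x) = 12.
Step 3. [3*(4*x) = 12] 3 out front; divide by 3, so div: 4*x = 4.
Step 4. [4*x = 4] divide by the outer 4 ⇒ div: x = 1.

Answer: x ∈ {1}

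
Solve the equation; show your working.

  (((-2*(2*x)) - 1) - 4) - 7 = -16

Step 1. [(((-2*(2*x)) - 1) - 4) - 7 = -16] -7 is outermost — add 7 both sides ⇒ sub: ((-2*(2*x)) - 1) - 4 = -9.
Step 2. [((-2*(2*x)) - 1) - 4 = -9] -4 is outermost — add 4 both sides. So sub: (-2*(2*x)) - 1 = -5.
Step 3. [(-2*(2*x)) - 1 = -5] 1 comes off first (add 1), so sub: -2*(2*x) = -4.
Step 4. [-2*(2*x) = -4] leading coefficient -2: divide by -2. So div: 2*x = 2.
Step 5. [2*x = 2] 2·(inner) — divide through by 2, so div: x = 1.

Answer: x ∈ {1}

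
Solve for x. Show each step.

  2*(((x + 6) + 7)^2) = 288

Step 1. [2*(((x + 6) + 7)^2) = 288] 2·(inner) — divide through by 2, so div: ((x + 6) + 7)^2 = 144.
Step 2. [((x + 6) + 7)^2 = 144] √ both sides: 144 ≥ 0 gives two branches. So sqrt: (x + 6) + 7 = 12 or -12.
Step 3. [(x + 6) + 7 = 12 or -12] +7 is outermost — subtract 7 both sides, so sub: x + 6 = 5 or -19.
Step 4. [x + 6 = 5 or -19] the outer +6 inverts by subtracting 6. So sub: x = -1 or -25.

Answer: x ∈ {-25, -1}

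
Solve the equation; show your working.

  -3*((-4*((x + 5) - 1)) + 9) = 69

Step 1. [-3*((-4*((x + 5) - 1)) + 9) = 69] -3 out front; divide by -3, so div: (-4*((x + 5) - 1)) + 9 = -23.
Step 2. [(-4*((x + 5) - 1)) + 9 = -23] peel the +9: subtract 9 from each side ⇒ sub: -4*((x + 5) - 1) = -32.
Step 3. [-4*((x + 5) - 1) = -32] -4 out front; divide by -4. So div: (x + 5) - 1 = 8.
Step 4. [(x + 5) - 1 = 8] -1 is outermost — add 1 both sides, so sub: x + 5 = 9.
Step 5. [x + 5 = 9] peel the +5: subtract 5 from each side ⇒ sub: x = 4.

Answer: x ∈ {4}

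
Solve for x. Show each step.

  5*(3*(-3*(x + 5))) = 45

Step 1. [5*(3*(-3*(x + 5))) = 45] LHS = 5·(…); ÷5 both sides. So div: 3*(-3*(x + 5)) = 9.
Step 2. [3*(-3*(x + 5)) = 9] leading coefficient 3: divide by 3, so div: -3*(x + 5) = 3.
Step 3. [-3*(x + 5) = 3] LHS = -3·(…); ÷-3 both sides. So div: x + 5 = -1.
Step 4. [x + 5 = -1] +5 is outermost — subtract 5 both sides. So sub: x = -6.

Answer: x ∈ {-6}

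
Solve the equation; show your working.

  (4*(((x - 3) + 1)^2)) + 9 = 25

Step 1. [(4*(((x - 3) + 1)^2)) + 9 = 25] subtract 9: x sits inside (… + 9) ⇒ sub: 4*(((x - 3) + 1)^2) = 16.
Step 2. [4*(((x - 3) + 1)^2) = 16] 4 out front; divide by 4, so div: ((x - 3) + 1)^2 = 4.
Step 3. [((x - 3) + 1)^2 = 4] 4 ≥ 0, LHS is (·)² — take ±√ ⇒ sqrt: (x - 3) + 1 = 2 or -2.
Step 4. [(x - 3) + 1 = 2 or -2] peel the +1: subtract 1 from each side ⇒ sub: x - 3 = 1 or -3.
Step 5. [x - 3 = 1 or -3] 3 comes off first (add 3). So sub: x = 4 or 0.

Answer: x ∈ {0, 4}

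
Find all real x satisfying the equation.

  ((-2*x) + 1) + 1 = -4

Step 1. [((-2*x) + 1) + 1 = -4] the outer +1 inverts by subtracting 1 ⇒ sub: (-2*x) + 1 = -5.
Step 2. [(-2*x) + 1 = -5] the outer +1 inverts by subtracting 1, so sub: -2*x = -6.
Step 3. [-2*x = -6] -2 out front; divide by -2 ⇒ div: x = 3.

Answer: x ∈ {3}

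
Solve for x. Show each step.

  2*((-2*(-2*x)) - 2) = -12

Step 1. [2*((-2*(-2*x)) - 2) = -12] divide by the outer 2. So div: (-2*(-2*x)) - 2 = -6.
Step 2. [(-2*(-2*x)) - 2 = -6] 2 comes off first (add 2), so sub: -2*(-2*x) = -4.
Step 3. [-2*(-2*x) = -4] divide by the outer -2. So div: -2*x = 2.
Step 4. [-2*x = 2] -2·(inner) — divide through by -2 ⇒ div: x = -1.

Answer: x ∈ {-1}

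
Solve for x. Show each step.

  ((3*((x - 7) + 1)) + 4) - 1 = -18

Step 1. [((3*((x - 7) + 1)) + 4) - 1 = -18] the outer -1 inverts by adding 1 ⇒ sub: (3*((x - 7) + 1)) + 4 = -17.
Step 2. [(3*((x - 7) + 1)) + 4 = -17] the outer +4 inverts by subtracting 4, so sub: 3*((x - 7) + 1) = -21.
Step 3. [3*((x - 7) + 1) = -21] LHS = 3·(…); ÷3 both sides, so div: (x - 7) + 1 = -7.
Step 4. [(x - 7) + 1 = -7] the outer +1 inverts by subtracting 1, so sub: x - 7 = -8.
Step 5. [x - 7 = -8] the outer -7 inverts by adding 7, so sub: x = -1.

Answer: x ∈ {-1}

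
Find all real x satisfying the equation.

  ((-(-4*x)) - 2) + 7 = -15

Step 1. [((-(-4*x)) - 2) + 7 = -15] +7 is outermost — subtract 7 both sides, so sub: (-(-4*x)) - 2 = -22.
Step 2. [(-(-4*x)) - 2 = -22] 2 comes off first (add 2). So sub: -(-4*x) = -20.
Step 3. [-(-4*x) = -20] LHS negated; negate both sides ⇒ neg: -4*x = 20.
Step 4. [-4*x = 20] -4 out front; divide by -4, so div: x = -5.

Answer: x ∈ {-5}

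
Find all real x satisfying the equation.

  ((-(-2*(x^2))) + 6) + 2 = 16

Step 1. [((-(-2*(x^2))) + 6) + 2 = 16] subtract 2: x sits inside (… + 2), so sub: (-(-2*(x^2))) + 6 = 14.
Step 2. [(-(-2*(x^2))) + 6 = 14] peel the +6: subtract 6 from each side. So sub: -(-2*(x^2)) = 8.
Step 3. [-(-2*(x^2)) = 8] leading − — multiply by −1, so neg: -2*(x^2) = -8.
Step 4. [-2*(x^2) = -8] -2·(inner) — divide through by -2. So div: x^2 = 4.
Step 5. [x^2 = 4] √ both sides: 4 ≥ 0 gives two branches, so sqrt: x = 2 or -2.

Answer: x ∈ {-2, 2}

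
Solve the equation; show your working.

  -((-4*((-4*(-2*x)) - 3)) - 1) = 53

Step 1. [-((-4*((-4*(-2*x)) - 3)) - 1) = 53] leading − — multiply by −1 ⇒ neg: (-4*((-4*(-2*x)) - 3)) - 1 = -53.
Step 2. [(-4*((-4*(-2*x)) - 3)) - 1 = -53] add 1: x sits inside (… - 1). So sub: -4*((-4*(-2*x)) - 3) = -52.
Step 3. [-4*((-4*(-2*x)) - 3) = -52] leading coefficient -4: divide by -4, so div: (-4*(-2*x)) - 3 = 13.
Step 4. [(-4*(-2*x)) - 3 = 13] 3 comes off first (add 3), so sub: -4*(-2*x) = 16.
Step 5. [-4*(-2*x) = 16] -4·(inner) — divide through by -4. So div: -2*x = -4.
Step 6. [-2*x = -4] leading coefficient -2: divide by -2 ⇒ div: x = 2.

Answer: x ∈ {2}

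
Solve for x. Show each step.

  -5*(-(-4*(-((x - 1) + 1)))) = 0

Step 1. [-5*(-(-4*(-((x - 1) + 1)))) = 0] -5 out front; divide by -5 ⇒ div: -(-4*(-((x - 1) + 1))) = 0.
Step 2. [-(-4*(-((x - 1) + 1))) = 0] leading − — multiply by −1, so neg: -4*(-((x - 1) + 1)) = 0.
Step 3. [-4*(-((x - 1) + 1)) = 0] leading coefficient -4: divide by -4, so div: -((x - 1) + 1) = 0.
Step 4. [-((x - 1) + 1) = 0] flip signs both sides ⇒ neg: (x - 1) + 1 = 0.
Step 5. [(x - 1) + 1 = 0] 1 comes off first (subtract 1), so sub: x - 1 = -1.
Step 6. [x - 1 = -1] the outer -1 inverts by adding 1. So sub: x = 0.

Answer: x ∈ {0}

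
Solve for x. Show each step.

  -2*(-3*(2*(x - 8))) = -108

Step 1. [-2*(-3*(2*(x - 8))) = -108] -2 out front; divide by -2. So div: -3*(2*(x - 8)) = 54.
Step 2. [-3*(2*(x - 8)) = 54] -3 out front; divide by -3 ⇒ div: 2*(x - 8) = -18.
Step 3. [2*(x - 8) = -18] divide by the outer 2, so div: x - 8 = -9.
Step 4. [x - 8 = -9] 8 comes off first (add 8), so sub: x = -1.

Answer: x ∈ {-1}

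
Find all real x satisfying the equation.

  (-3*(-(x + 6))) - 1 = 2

Step 1. [(-3*(-(x + 6))) - 1 = 2] -1 is outermost — add 1 both sides, so sub: -3*(-(x + 6)) = 3.
Step 2. [-3*(-(x + 6)) = 3] leading coefficient -3: divide by -3. So div: -(x + 6) = -1.
Step 3. [-(x + 6) = -1] leading − — multiply by −1. So neg: x + 6 = 1.
Step 4. [x + 6 = 1] subtract 6: x sits inside (… + 6), so sub: x = -5.

Answer: x ∈ {-5}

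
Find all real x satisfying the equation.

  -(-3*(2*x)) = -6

Step 1. [-(-3*(2*x)) = -6] LHS negated; negate both sides, so neg: -3*(2*x) = 6.
Step 2. [-3*(2*x) = 6] divide by the outer -3. So div: 2*x = -2.
Step 3. [2*x = -2] LHS = 2·(…); ÷2 both sides ⇒ div: x = -1.

Answer: x ∈ {-1}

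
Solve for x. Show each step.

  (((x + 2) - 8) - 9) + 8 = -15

Step 1. [(((x + 2) - 8) - 9) + 8 = -15] peel the +8: subtract 8 from each side ⇒ sub: ((x + 2) - 8) - 9 = -23.
Step 2. [((x + 2) - 8) - 9 = -23] the outer -9 inverts by adding 9 ⇒ sub: (x + 2) - 8 = -14.
Step 3. [(x + 2) - 8 = -14] add 8: x sits inside (… - 8). So sub: x + 2 = -6.
Step 4. [x + 2 = -6] +2 is outermost — subtract 2 both sides, so sub: x = -8.

Answer: x ∈ {-8}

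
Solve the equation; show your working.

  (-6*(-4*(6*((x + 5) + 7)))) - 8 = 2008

Step 1. [(-6*(-4*(6*((x + 5) + 7)))) - 8 = 2008] 8 comes off first (add 8), so sub: -6*(-4*(6*((x + 5) + 7))) = 2016.
Step 2. [-6*(-4*(6*((x + 5) + 7))) = 2016] divide by the outer -6 ⇒ div: -4*(6*((x + 5) + 7)) = -336.
Step 3. [-4*(6*((x + 5) + 7)) = -336] LHS = -4·(…); ÷-4 both sides, so div: 6*((x + 5) + 7) = 84.
Step 4. [6*((x + 5) + 7) = 84] divide by the outer 6, so div: (x + 5) + 7 = 14.
Step 5. [(x + 5) + 7 = 14] 7 comes off first (subtract 7), so sub: x + 5 = 7.
Step 6. [x + 5 = 7] subtract 5: x sits inside (… + 5). So sub: x = 2.

Answer: x ∈ {2}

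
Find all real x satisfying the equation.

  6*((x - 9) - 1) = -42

Step 1. [6*((x - 9) - 1) = -42] 6·(inner) — divide through by 6. So div: (x - 9) - 1 = -7.
Step 2. [(x - 9) - 1 = -7] add 1: x sits inside (… - 1). So sub: x - 9 = -6.
Step 3. [x - 9 = -6] add 9: x sits inside (… - 9) ⇒ sub: x = 3.

Answer: x ∈ {3}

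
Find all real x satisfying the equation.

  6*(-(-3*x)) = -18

Step 1. [6*(-(-3*x)) = -18] divide by the outer 6 ⇒ div: -(-3*x) = -3.
Step 2. [-(-3*x) = -3] flip signs both sides. So neg: -3*x = 3.
Step 3. [-3*x = 3] -3 out front; divide by -3 ⇒ div: x = -1.

Answer: x ∈ {-1}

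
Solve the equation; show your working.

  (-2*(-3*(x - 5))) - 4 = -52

Step 1. [(-2*(-3*(x - 5))) - 4 = -52] -2 | LHS and -2 | -52: pull -2 out ⇒ factor: (-3*(x - 5)) + 2 = 26.
Step 2. [(-3*(x - 5)) + 2 = 26] 2 comes off first (subtract 2). So sub: -3*(x - 5) = 24.
Step 3. [-3*(x - 5) = 24] divide by the outer -3 ⇒ div: x - 5 = -8.
Step 4. [x - 5 = -8] the outer -5 inverts by adding 5. So sub: x = -3.

Answer: x ∈ {-3}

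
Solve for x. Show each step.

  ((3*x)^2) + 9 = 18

Step 1. [((3*x)^2) + 9 = 18] +9 is outermost — subtract 9 both sides, so sub: (3*x)^2 = 9.
Step 2. [(3*x)^2 = 9] LHS squared, RHS 9 ≥ 0: apply √ (±), so sqrt: 3*x = 3 or -3.
Step 3. [3*x = 3 or -3] 3 out front; divide by 3, so div: x = 1 or -1.

Answer: x ∈ {-1, 1}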